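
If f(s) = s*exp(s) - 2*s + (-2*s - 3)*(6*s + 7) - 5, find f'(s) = s*exp(s) - 24*s + exp(s) - 34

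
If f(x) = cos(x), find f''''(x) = cos(x)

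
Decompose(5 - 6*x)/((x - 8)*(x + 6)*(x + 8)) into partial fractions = 53/(32*(x + 8)) - 41/(28*(x + 6)) - 43/(224*(x - 8))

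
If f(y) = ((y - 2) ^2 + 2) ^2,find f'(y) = 4*y^3 - 24*y^2 + 56*y - 48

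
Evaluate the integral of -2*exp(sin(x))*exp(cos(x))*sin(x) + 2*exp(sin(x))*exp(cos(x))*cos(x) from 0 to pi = -2*E + 2*exp(-1)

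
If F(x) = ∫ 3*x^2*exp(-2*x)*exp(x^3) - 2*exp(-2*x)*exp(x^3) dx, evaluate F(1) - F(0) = -1 + exp(-1)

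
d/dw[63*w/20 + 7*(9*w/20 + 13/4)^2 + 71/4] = 567*w/200 + 189/8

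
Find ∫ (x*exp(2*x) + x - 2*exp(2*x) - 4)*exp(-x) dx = 2*(x - 3)*sinh(x) + C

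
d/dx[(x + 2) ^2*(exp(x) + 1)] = x^2*exp(x) + 6*x*exp(x) + 2*x + 8*exp(x) + 4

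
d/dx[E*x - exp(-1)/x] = (x^2*exp(2) + 1)*exp(-1)/x^2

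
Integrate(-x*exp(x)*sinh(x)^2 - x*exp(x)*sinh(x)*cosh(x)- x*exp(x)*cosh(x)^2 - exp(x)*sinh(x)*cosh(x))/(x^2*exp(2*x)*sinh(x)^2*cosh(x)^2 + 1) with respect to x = acot(x*exp(x)*sinh(2*x)/2) + C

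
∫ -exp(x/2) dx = -2*exp(x/2) + C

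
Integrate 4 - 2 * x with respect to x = -x^2 + 4*x + C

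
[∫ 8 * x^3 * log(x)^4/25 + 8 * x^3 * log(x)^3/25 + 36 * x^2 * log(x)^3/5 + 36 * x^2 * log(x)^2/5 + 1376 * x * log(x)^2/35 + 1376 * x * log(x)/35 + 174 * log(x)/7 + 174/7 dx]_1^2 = -8 + 8*log(2)^2/35 + 12*log(2)/7 + (8*log(2)^2/5 + 4 + 12*log(2))^2/2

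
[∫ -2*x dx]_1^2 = -3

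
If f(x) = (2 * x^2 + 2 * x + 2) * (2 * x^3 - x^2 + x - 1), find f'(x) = 20*x^4 + 8*x^3 + 12*x^2 - 4*x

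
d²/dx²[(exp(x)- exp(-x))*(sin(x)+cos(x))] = 2*sqrt(2)*(exp(2*x) + 1)*exp(-x)*cos(x + pi/4)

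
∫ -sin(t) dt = cos(t) + C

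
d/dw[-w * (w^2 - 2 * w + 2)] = -3*w^2 + 4*w - 2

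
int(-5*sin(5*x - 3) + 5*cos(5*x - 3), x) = sqrt(2)*cos(-5*x + pi/4 + 3) + C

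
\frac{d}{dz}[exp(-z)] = -exp(-z)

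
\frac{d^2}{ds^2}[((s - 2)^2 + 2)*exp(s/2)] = s^2*exp(s/2)/4 + s*exp(s/2) - exp(s/2)/2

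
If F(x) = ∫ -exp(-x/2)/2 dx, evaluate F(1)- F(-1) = -exp(1/2) + exp(-1/2)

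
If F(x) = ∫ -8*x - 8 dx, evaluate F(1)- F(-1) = -16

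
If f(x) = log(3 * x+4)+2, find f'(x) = 3/(3*x + 4)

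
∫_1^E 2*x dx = -1 + exp(2)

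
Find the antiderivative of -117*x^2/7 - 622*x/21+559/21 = -39*x^3/7 - 311*x^2/21 + 559*x/21 + C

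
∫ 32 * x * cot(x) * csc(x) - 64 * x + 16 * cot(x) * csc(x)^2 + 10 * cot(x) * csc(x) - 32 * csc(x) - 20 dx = -20*x - 8*(2*x + csc(x))^2 - 10*csc(x) + C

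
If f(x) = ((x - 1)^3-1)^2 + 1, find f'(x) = 6*x^5 - 30*x^4 + 60*x^3 - 66*x^2 + 42*x - 12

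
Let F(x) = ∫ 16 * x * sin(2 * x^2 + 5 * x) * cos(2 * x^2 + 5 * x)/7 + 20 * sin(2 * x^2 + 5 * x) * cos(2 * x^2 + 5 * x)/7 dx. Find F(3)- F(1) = cos(14)/7 - cos(66)/7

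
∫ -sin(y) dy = cos(y) + C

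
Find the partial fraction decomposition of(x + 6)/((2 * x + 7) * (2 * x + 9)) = -3/(4*(2*x + 9)) + 5/(4*(2*x + 7))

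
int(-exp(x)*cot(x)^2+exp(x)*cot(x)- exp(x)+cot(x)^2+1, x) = (exp(x) - 1)*cot(x) + C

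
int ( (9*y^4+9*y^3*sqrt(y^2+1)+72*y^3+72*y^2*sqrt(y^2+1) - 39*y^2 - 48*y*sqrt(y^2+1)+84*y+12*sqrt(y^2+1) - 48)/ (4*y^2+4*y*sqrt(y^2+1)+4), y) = 3*y^3/4 + 9*y^2 - 12*y + 3*log(y + sqrt(y^2 + 1)) + C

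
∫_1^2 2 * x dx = 3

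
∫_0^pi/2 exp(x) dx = -1 + exp(pi/2)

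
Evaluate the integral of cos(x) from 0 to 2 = sin(2)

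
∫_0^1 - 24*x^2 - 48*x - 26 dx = -58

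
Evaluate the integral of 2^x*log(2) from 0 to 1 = 1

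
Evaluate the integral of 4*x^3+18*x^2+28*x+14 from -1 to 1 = 40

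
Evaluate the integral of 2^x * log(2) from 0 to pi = -1 + 2^pi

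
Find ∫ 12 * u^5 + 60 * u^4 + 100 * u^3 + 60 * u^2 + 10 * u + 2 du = 2*u^6 + 12*u^5 + 25*u^4 + 20*u^3 + 5*u^2 + 2*u + C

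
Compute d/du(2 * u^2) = 4*u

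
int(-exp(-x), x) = exp(-x) + C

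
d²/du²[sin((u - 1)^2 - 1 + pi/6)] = -4*u^2*sin(u^2 - 2*u + pi/6) + 8*u*sin(u^2 - 2*u + pi/6) - 4*sin(u^2 - 2*u + pi/6) + 2*cos(u^2 - 2*u + pi/6)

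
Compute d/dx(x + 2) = 1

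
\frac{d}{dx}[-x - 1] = -1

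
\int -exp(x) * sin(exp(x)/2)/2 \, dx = cos(exp(x)/2) + C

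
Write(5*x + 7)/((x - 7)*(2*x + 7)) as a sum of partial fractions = 1/(2*x + 7) + 2/(x - 7)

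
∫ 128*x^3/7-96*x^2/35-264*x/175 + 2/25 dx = 32*x^4/7 - 32*x^3/35 - 132*x^2/175 + 2*x/25 + C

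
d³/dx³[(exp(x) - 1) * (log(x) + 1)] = (x^3*exp(x)*log(x) + x^3*exp(x) + 3*x^2*exp(x) - 3*x*exp(x) + 2*exp(x) - 2)/x^3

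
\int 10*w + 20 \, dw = 5*w^2 + 20*w + C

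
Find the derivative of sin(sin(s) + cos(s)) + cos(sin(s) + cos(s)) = 2*cos(s + pi/4)*cos(sqrt(2)*sin(s + pi/4) + pi/4)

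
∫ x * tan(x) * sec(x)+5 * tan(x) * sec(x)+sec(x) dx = (x + 5)*sec(x) + C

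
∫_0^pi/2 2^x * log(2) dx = -1 + 2^(pi/2)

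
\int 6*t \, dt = 3*t^2 + C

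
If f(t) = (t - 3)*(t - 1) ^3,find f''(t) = 12*t^2 - 36*t + 24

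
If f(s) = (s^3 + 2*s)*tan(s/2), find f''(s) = s^3*tan(s/2)^3/2 + s^3*tan(s/2)/2 + 3*s^2*tan(s/2)^2 + 3*s^2 + s*tan(s/2)^3 + 7*s*tan(s/2) + 2*tan(s/2)^2 + 2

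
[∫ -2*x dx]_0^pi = -pi^2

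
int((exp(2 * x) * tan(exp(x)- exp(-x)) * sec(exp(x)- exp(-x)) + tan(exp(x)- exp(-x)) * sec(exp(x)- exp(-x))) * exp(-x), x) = sec(2*sinh(x)) + C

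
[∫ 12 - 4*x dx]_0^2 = 16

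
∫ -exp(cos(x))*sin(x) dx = exp(cos(x)) + C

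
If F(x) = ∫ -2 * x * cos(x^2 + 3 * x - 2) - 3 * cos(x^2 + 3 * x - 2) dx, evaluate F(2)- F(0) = -sin(8) - sin(2)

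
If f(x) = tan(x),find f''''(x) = 24*tan(x)^5 + 40*tan(x)^3 + 16*tan(x)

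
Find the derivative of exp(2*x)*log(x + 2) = (2*x*exp(2*x)*log(x + 2) + 4*exp(2*x)*log(x + 2) + exp(2*x))/(x + 2)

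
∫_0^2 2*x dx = 4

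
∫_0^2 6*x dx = 12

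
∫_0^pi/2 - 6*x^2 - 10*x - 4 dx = (1 + pi/2)^2*(-pi - 1) + 1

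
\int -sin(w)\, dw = cos(w) + C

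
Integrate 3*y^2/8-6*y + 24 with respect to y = y^3/8 - 3*y^2 + 24*y + C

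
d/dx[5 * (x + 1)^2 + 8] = 10*x + 10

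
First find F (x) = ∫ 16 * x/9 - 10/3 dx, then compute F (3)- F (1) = 4/9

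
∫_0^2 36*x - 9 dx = 54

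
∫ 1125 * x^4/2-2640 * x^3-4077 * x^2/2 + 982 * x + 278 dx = 225*x^5/2 - 660*x^4 - 1359*x^3/2 + 491*x^2 + 278*x + C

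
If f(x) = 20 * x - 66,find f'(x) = 20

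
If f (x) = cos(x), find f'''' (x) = cos(x)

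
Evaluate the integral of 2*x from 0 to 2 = 4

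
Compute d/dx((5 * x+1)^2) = 50*x + 10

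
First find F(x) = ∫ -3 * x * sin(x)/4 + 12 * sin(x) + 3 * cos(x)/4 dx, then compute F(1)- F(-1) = 3*cos(1)/2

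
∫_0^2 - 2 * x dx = -4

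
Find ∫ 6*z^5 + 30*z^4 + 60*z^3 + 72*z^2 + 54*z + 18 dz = z^6 + 6*z^5 + 15*z^4 + 24*z^3 + 27*z^2 + 18*z + C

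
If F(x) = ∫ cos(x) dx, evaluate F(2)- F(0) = sin(2)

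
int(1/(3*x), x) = log(2*x)/3 + C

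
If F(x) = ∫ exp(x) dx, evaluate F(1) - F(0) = -1 + E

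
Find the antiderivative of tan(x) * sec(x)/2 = sec(x)/2 + C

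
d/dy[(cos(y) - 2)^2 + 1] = 4*sin(y) - sin(2*y)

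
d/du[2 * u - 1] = 2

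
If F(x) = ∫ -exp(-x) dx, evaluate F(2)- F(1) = -exp(-1) + exp(-2)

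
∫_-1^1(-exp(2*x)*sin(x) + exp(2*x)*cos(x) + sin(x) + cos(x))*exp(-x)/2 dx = (E - exp(-1))*cos(1)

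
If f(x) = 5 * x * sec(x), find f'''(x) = 5*(-x*sin(x)/cos(x) + 6*x*sin(x)/cos(x)^3 - 3 + 6/cos(x)^2)/cos(x)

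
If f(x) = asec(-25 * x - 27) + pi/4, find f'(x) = -25/(625*x^2*sqrt(1 - 1/(625*x^2 + 1350*x + 729)) + 1350*x*sqrt(1 - 1/(625*x^2 + 1350*x + 729)) + 729*sqrt(1 - 1/(625*x^2 + 1350*x + 729)))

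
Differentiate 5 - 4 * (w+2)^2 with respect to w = -8*w - 16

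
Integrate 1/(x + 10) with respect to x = log(x/2 + 5) + C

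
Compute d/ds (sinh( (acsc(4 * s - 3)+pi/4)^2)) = -2*(4*acsc(4*s - 3) + pi)*cosh(acsc(4*s - 3)^2 + pi*acsc(4*s - 3)/2 + pi^2/16)/(16*s^2*sqrt(1 - 1/(16*s^2 - 24*s + 9)) - 24*s*sqrt(1 - 1/(16*s^2 - 24*s + 9)) + 9*sqrt(1 - 1/(16*s^2 - 24*s + 9)))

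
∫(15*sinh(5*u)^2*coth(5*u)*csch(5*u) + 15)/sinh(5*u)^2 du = -3/tanh(5*u) - 3/sinh(5*u) + C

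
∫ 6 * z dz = 3*z^2 + C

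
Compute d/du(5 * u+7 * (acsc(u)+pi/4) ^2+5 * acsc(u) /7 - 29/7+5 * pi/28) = (70*u^2*sqrt(1 - 1/u^2) - 196*acsc(u) - 49*pi - 10)/(14*u^2*sqrt(1 - 1/u^2))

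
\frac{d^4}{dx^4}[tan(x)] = 24*tan(x)^5 + 40*tan(x)^3 + 16*tan(x)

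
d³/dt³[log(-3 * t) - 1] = 2/t^3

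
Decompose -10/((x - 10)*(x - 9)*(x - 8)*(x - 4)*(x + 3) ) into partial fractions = -5/(6006*(x + 3)) + 1/(84*(x - 4)) - 5/(44*(x - 8)) + 1/(6*(x - 9)) - 5/(78*(x - 10))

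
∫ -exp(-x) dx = exp(-x) + C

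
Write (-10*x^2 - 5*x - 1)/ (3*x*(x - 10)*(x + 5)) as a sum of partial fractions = -226/(225*(x + 5)) - 1051/(450*(x - 10)) + 1/(150*x)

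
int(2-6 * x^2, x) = -2*x^3 + 2*x + C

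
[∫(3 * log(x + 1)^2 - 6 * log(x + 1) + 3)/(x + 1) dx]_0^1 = (-1 + log(2))^3 + 1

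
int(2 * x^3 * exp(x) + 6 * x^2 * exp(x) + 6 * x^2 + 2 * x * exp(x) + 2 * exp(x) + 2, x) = 2*x*(x^2 + 1)*(exp(x) + 1) + C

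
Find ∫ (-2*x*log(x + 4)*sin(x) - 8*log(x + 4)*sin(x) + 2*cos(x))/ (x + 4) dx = 2*log(x + 4)*cos(x) + C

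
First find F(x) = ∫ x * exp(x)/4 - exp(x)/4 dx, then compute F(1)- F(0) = 1/2 - E/4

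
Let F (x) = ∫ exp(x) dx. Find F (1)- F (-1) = E - exp(-1)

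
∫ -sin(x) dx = cos(x) + C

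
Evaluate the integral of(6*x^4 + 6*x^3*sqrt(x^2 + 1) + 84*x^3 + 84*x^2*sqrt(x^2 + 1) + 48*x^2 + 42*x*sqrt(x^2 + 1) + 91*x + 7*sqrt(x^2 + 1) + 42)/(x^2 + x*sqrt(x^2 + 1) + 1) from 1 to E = -86 - 7*log(1 + sqrt(2)) + 7*log(E + sqrt(1 + exp(2))) + 2*exp(3) + 42*E + 42*exp(2)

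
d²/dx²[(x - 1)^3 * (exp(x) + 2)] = x^3*exp(x) + 3*x^2*exp(x) - 3*x*exp(x) + 12*x - exp(x) - 12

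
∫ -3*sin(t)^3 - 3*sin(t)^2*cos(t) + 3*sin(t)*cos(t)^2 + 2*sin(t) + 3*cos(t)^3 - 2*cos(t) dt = -2*sqrt(2)*sin(t + pi/4)*cos(t + pi/4)^2 + C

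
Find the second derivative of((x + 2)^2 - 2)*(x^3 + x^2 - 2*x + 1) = 20*x^3 + 60*x^2 + 24*x - 10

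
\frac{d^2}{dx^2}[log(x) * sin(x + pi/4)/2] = (-x^2*log(x)*sin(x + pi/4) + 2*x*cos(x + pi/4) - sin(x + pi/4))/(2*x^2)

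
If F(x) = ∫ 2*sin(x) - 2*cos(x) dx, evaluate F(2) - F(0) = -2*sin(2) - 2*cos(2) + 2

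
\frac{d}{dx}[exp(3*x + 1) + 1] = 3*exp(3*x + 1)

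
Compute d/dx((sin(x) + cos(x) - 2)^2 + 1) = 2*cos(2*x) - 4*sqrt(2)*cos(x + pi/4)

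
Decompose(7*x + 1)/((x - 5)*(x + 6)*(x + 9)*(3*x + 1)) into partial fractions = 9/(1768*(3*x + 1)) + 31/(546*(x + 9)) - 41/(561*(x + 6)) + 9/(616*(x - 5))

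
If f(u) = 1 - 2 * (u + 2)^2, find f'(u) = -4*u - 8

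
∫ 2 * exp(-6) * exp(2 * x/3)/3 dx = exp(2*x/3 - 6) + C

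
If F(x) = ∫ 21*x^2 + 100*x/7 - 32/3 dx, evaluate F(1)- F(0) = 73/21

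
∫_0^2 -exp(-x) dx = -1 + exp(-2)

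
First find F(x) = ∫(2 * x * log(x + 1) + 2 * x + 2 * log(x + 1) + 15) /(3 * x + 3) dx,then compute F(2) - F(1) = -17*log(2)/3 + 19*log(3)/3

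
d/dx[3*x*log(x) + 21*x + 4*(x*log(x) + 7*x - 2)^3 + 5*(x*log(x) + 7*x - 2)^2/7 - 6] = 12*x^2*log(x)^3 + 264*x^2*log(x)^2 + 1932*x^2*log(x) + 4704*x^2 - 326*x*log(x)^2/7 - 4890*x*log(x)/7 - 2608*x + 337*log(x)/7 + 2696/7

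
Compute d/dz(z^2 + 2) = 2*z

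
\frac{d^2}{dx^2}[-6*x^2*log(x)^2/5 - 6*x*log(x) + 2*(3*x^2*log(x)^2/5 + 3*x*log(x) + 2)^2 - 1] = (216*x^3*log(x)^4 + 504*x^3*log(x)^3 + 216*x^3*log(x)^2 + 1080*x^2*log(x)^3 + 2700*x^2*log(x)^2 + 1080*x^2*log(x) + 1080*x*log(x)^2 + 3240*x*log(x) + 1080*x + 450)/(25*x)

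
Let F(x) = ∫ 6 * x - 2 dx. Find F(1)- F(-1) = -4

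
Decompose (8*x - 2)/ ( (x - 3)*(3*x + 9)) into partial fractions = 13/(9*(x + 3)) + 11/(9*(x - 3))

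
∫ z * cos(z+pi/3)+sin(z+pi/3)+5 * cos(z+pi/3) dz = (z + 5)*sin(z + pi/3) + C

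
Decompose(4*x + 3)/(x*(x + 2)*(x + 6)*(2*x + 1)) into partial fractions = -8/(33*(2*x + 1)) + 7/(88*(x + 6)) - 5/(24*(x + 2)) + 1/(4*x)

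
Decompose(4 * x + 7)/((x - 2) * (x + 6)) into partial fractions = 17/(8*(x + 6)) + 15/(8*(x - 2))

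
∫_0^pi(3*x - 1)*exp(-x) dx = (-3*pi - 2)*exp(-pi) + 2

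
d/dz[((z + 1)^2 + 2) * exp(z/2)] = z^2*exp(z/2)/2 + 3*z*exp(z/2) + 7*exp(z/2)/2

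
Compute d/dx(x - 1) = 1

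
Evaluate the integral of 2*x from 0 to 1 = 1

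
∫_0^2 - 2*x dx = -4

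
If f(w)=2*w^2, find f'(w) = 4*w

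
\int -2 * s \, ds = -s^2 + C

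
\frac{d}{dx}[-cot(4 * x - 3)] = 4/sin(4*x - 3)^2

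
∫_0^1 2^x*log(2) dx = 1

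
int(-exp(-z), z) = exp(-z) + C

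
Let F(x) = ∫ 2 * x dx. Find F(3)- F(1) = 8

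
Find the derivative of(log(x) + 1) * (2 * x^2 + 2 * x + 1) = (4*x^2*log(x) + 6*x^2 + 2*x*log(x) + 4*x + 1)/x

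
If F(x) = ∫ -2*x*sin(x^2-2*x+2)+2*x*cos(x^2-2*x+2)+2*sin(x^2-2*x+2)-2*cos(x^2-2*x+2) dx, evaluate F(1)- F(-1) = -cos(5) + cos(1) + sin(1) - sin(5)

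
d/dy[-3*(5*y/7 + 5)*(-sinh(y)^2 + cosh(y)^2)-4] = -15/7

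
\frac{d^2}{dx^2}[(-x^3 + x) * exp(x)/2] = -x^3*exp(x)/2 - 3*x^2*exp(x) - 5*x*exp(x)/2 + exp(x)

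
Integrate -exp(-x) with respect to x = exp(-x) + C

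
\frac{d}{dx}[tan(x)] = cos(x)^(-2)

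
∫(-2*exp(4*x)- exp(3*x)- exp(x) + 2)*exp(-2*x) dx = -4*sinh(x)^2 - 2*sinh(x) + C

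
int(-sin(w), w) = cos(w) + C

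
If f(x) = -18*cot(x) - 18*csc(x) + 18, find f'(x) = 18*(cos(x) + 1)/sin(x)^2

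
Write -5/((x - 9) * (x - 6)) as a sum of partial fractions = 5/(3*(x - 6)) - 5/(3*(x - 9))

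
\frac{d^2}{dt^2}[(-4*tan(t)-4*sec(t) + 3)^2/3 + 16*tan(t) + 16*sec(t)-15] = 8*(92*sin(t)/3 + 4*sin(2*t) - 4*sin(3*t)/3 + 5*cos(t) + 8*cos(2*t)*tan(t)^2 - 8*cos(2*t)/3 - cos(3*t) + 8*tan(t)^2 + 40/3)/(cos(2*t) + 1)^2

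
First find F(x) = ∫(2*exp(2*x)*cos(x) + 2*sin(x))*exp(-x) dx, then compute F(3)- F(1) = (-exp(-3) + exp(3))*(cos(3) + sin(3)) - (E - exp(-1))*(cos(1) + sin(1))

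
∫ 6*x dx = 3*x^2 + C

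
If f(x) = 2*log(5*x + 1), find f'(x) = 10/(5*x + 1)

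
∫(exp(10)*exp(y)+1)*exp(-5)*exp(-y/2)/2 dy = 2*sinh(y/2 + 5) + C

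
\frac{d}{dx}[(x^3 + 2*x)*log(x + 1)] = (3*x^3*log(x + 1) + x^3 + 3*x^2*log(x + 1) + 2*x*log(x + 1) + 2*x + 2*log(x + 1))/(x + 1)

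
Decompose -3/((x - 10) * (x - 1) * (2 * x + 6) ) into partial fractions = -3/(104*(x + 3)) + 1/(24*(x - 1)) - 1/(78*(x - 10))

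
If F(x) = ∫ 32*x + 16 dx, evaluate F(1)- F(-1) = 32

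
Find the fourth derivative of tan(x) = 24*tan(x)^5 + 40*tan(x)^3 + 16*tan(x)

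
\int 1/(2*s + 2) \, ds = log(-3*s - 3)/2 + C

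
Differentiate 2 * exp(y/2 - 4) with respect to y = exp(y/2 - 4)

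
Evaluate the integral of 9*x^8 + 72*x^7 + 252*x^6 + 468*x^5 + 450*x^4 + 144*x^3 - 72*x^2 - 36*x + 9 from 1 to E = -216 + (-2 + (1 + E)^3)^3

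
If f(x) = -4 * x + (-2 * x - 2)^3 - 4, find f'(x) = -24*x^2 - 48*x - 28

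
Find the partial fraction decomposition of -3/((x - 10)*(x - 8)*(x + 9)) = -3/(323*(x + 9)) + 3/(34*(x - 8)) - 3/(38*(x - 10))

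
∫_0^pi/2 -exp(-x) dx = -2 + (1 + exp(pi/2))*exp(-pi/2)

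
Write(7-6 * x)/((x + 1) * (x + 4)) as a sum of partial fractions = -31/(3*(x + 4)) + 13/(3*(x + 1))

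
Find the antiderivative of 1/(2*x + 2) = log(x + 1)/2 + C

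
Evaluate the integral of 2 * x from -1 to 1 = 0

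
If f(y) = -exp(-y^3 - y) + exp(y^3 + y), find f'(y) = (3*y^2*exp(2*y^3 + 2*y) + 3*y^2 + exp(2*y^3 + 2*y) + 1)*exp(-y^3 - y)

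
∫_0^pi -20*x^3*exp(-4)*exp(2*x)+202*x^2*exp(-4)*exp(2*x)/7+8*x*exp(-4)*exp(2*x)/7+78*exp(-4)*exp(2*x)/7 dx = (-4 + 2*pi)*(-5*pi^2 - 5 + 33*pi/7)*exp(-4 + 2*pi) - 20*exp(-4)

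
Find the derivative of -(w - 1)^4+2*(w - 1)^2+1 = -4*w^3 + 12*w^2 - 8*w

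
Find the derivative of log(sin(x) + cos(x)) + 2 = 1/tan(x + pi/4)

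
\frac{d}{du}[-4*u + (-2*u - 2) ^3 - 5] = -24*u^2 - 48*u - 28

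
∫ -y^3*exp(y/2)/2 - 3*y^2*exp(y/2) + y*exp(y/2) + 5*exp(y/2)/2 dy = (-y^3 + 2*y + 1)*exp(y/2) + C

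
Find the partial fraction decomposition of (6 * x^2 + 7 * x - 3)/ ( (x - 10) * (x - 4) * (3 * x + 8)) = 189/(760*(3*x + 8)) - 121/(120*(x - 4)) + 667/(228*(x - 10))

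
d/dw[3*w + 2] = 3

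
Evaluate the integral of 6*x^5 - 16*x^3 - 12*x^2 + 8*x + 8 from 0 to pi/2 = -4 + (-pi - 2 + pi^3/8)^2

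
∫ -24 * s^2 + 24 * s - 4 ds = -8*s^3 + 12*s^2 - 4*s + C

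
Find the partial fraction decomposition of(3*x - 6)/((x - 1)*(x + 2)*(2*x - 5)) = 2/(9*(2*x - 5)) - 4/(9*(x + 2)) + 1/(3*(x - 1))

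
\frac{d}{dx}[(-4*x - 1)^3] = -192*x^2 - 96*x - 12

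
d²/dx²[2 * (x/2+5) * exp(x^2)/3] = 4*x^3*exp(x^2)/3 + 40*x^2*exp(x^2)/3 + 2*x*exp(x^2) + 20*exp(x^2)/3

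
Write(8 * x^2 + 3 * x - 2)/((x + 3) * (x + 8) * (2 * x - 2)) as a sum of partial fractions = 27/(5*(x + 8)) - 61/(40*(x + 3)) + 1/(8*(x - 1))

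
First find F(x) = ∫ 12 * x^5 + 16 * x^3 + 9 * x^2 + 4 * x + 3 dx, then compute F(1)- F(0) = 14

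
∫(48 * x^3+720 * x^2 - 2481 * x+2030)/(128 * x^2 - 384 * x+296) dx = 3*x^2/16 + 27*x/4 - acot(4*x - 6) + C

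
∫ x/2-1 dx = x^2/4 - x + C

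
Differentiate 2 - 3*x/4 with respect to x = -3/4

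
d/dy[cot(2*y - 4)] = -2/sin(2*y - 4)^2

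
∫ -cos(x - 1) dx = -sin(x - 1) + C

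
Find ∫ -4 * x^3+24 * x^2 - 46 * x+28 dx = -x^4 + 8*x^3 - 23*x^2 + 28*x + C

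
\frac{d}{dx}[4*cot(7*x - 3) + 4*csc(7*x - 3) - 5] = -28*cot(7*x - 3)^2 - 28*cot(7*x - 3)*csc(7*x - 3) - 28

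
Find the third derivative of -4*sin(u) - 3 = 4*cos(u)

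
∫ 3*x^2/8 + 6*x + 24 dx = x^3/8 + 3*x^2 + 24*x + C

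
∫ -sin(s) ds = cos(s) + C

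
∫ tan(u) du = log(sec(u)) + C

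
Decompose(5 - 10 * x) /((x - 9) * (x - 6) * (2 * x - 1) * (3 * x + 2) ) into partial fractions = -9/(116*(3*x + 2)) + 1/(12*(x - 6)) - 5/(87*(x - 9))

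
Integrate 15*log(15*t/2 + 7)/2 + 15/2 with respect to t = (15*t + 14)*log(15*t/2 + 7)/2 + C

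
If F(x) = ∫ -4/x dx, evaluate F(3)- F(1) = -4*log(3)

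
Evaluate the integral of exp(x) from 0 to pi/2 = -1 + exp(pi/2)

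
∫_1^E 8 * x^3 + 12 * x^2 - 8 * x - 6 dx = -2*exp(2) - 2*E + 2 + 2*(-exp(2) - E + 1)^2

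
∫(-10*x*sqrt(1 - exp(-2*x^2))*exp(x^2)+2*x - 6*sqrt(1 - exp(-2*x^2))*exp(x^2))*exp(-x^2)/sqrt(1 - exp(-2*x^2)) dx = -5*x^2 - 6*x + asec(exp(x^2)) + C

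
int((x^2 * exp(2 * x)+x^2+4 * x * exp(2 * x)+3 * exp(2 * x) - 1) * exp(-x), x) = 2*(x + 1)^2*sinh(x) + C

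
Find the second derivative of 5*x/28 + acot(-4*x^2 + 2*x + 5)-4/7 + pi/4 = (-96*x^4 + 96*x^3 + 48*x^2 - 36*x + 62)/(64*x^8 - 128*x^7 - 224*x^6 + 448*x^5 + 372*x^4 - 568*x^3 - 368*x^2 + 260*x + 169)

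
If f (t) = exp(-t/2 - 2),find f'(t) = -exp(-t/2 - 2)/2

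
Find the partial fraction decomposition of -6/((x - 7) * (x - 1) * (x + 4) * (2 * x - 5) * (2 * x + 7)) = 4/(189*(2*x + 7)) + 4/(351*(2*x - 5)) - 6/(715*(x + 4)) - 1/(135*(x - 1)) - 1/(2079*(x - 7))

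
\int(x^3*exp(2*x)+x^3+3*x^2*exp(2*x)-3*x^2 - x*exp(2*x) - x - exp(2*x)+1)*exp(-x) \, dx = 2*x*(x^2 - 1)*sinh(x) + C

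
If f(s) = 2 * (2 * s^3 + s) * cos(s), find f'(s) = -4*s^3*sin(s) + 12*s^2*cos(s) - 2*s*sin(s) + 2*cos(s)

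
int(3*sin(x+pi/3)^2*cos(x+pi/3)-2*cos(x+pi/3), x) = (sin(x + pi/3)^2 - 2)*sin(x + pi/3) + C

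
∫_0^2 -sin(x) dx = -1 + cos(2)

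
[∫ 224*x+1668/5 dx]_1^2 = 3348/5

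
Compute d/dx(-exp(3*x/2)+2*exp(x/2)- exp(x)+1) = -3*exp(3*x/2)/2 + exp(x/2) - exp(x)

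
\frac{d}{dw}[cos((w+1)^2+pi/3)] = -2*(w + 1)*sin(w^2 + 2*w + 1 + pi/3)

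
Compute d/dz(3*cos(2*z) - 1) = -6*sin(2*z)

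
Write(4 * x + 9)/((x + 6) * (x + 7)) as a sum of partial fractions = 19/(x + 7) - 15/(x + 6)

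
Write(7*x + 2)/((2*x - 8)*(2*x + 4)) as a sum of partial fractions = 1/(2*(x + 2)) + 5/(4*(x - 4))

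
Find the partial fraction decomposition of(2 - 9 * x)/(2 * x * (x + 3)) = -29/(6*(x + 3)) + 1/(3*x)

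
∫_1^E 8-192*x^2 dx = -64*exp(3) + 8*E + 56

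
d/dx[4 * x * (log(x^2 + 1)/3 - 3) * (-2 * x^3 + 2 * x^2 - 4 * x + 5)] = (-32*x^5*log(x^2 + 1) + 272*x^5 + 24*x^4*log(x^2 + 1) - 200*x^4 - 64*x^3*log(x^2 + 1) + 544*x^3 + 44*x^2*log(x^2 + 1) - 356*x^2 - 32*x*log(x^2 + 1) + 288*x + 20*log(x^2 + 1) - 180)/(3*x^2 + 3)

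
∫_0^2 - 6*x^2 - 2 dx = -20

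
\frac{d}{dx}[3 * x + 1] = 3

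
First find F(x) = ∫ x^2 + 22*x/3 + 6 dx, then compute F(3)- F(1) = 50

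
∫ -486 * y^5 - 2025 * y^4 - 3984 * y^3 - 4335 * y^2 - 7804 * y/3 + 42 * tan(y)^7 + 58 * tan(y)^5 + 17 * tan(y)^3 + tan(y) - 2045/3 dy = -81*y^6 - 405*y^5 - 996*y^4 - 1445*y^3 - 3902*y^2/3 - 2045*y/3 + 7*tan(y)^6 + 4*tan(y)^4 + tan(y)^2/2 + C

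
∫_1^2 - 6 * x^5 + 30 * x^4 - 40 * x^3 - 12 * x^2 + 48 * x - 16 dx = 1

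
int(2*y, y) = y^2 + C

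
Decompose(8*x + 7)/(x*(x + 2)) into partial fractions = 9/(2*(x + 2)) + 7/(2*x)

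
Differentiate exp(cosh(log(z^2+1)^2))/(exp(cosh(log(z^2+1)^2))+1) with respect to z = 4*z*exp(cosh(log(z^2 + 1)^2))*log(z^2 + 1)*sinh(log(z^2 + 1)^2)/((z^2 + 1)*(exp(cosh(log(z^2 + 1)^2)) + 1)^2)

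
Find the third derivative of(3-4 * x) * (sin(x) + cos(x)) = -4*x*sin(x) + 4*x*cos(x) + 15*sin(x) + 9*cos(x)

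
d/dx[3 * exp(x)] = 3*exp(x)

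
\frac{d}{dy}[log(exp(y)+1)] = exp(y)/(exp(y) + 1)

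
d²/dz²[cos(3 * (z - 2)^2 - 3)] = -36*z^2*cos(3*z^2 - 12*z + 9) + 144*z*cos(3*z^2 - 12*z + 9) - 6*sin(3*z^2 - 12*z + 9) - 144*cos(3*z^2 - 12*z + 9)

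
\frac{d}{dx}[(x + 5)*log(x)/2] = (x*log(x) + x + 5)/(2*x)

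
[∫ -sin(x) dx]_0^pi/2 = -1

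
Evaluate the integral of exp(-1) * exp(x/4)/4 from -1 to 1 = -exp(-5/4) + exp(-3/4)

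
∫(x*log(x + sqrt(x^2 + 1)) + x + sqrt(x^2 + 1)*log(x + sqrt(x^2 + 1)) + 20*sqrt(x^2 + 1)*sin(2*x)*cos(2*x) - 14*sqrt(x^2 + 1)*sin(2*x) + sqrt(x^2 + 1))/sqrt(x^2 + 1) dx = (x + sqrt(x^2 + 1))*log(x + sqrt(x^2 + 1)) - 5*cos(2*x)^2 + 7*cos(2*x) + C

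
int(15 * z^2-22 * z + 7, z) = 5*z^3 - 11*z^2 + 7*z + C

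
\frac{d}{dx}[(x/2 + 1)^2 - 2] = x/2 + 1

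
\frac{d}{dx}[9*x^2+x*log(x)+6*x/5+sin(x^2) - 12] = 2*x*cos(x^2) + 18*x + log(x) + 11/5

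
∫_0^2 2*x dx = 4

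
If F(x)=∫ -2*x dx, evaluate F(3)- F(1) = -8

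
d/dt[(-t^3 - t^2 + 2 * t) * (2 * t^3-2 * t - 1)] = -12*t^5 - 10*t^4 + 24*t^3 + 9*t^2 - 6*t - 2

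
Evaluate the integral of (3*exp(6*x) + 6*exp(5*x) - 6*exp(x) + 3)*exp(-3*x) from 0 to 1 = -1 + (-exp(-1) + 1 + E)^3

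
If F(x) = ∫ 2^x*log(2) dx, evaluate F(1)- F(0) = 1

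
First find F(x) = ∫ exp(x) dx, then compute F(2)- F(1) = -E + exp(2)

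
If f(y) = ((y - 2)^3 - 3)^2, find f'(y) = 6*y^5 - 60*y^4 + 240*y^3 - 498*y^2 + 552*y - 264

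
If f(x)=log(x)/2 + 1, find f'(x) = 1/(2*x)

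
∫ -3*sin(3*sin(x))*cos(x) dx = cos(3*sin(x)) + C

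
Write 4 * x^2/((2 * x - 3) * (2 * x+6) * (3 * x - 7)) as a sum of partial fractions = 49/(40*(3*x - 7)) - 2/(5*(2*x - 3)) + 1/(8*(x + 3))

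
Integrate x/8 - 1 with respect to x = x^2/16 - x + C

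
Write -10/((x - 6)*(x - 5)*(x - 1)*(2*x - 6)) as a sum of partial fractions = 1/(8*(x - 1)) - 5/(12*(x - 3)) + 5/(8*(x - 5)) - 1/(3*(x - 6))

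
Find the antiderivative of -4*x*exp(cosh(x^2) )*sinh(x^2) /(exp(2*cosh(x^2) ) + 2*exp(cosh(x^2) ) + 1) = 2/(exp(cosh(x^2)) + 1) + C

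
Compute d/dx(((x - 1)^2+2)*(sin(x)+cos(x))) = sqrt(2)*x^2*cos(x + pi/4) + 4*x*sin(x) - 5*sin(x) + cos(x)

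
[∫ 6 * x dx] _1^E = -3 + 3*exp(2)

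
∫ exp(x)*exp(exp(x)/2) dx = 2*exp(exp(x)/2) + C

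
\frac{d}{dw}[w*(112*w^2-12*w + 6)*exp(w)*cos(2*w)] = 2*(-112*w^3*sin(2*w) + 56*w^3*cos(2*w) + 12*w^2*sin(2*w) + 162*w^2*cos(2*w) - 6*w*sin(2*w) - 9*w*cos(2*w) + 3*cos(2*w))*exp(w)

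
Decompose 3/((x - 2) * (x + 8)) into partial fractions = -3/(10*(x + 8)) + 3/(10*(x - 2))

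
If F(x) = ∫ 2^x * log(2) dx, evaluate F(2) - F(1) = 2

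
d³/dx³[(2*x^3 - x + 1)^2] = 480*x^3 - 96*x + 24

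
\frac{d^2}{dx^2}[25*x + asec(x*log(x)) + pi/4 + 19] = (-2*x^2*log(x)^4 - 3*x^2*log(x)^3 - 2*x^2*log(x)^2 + log(x)^2 + log(x) + 1)/(x^5*sqrt(1 - 1/(x^2*log(x)^2))*log(x)^5 - x^3*sqrt(1 - 1/(x^2*log(x)^2))*log(x)^3)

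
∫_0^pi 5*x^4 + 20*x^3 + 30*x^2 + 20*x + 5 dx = -1 + (1 + pi)^5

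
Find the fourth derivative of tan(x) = 24*tan(x)^5 + 40*tan(x)^3 + 16*tan(x)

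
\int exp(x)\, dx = exp(x) + C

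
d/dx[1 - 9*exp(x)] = -9*exp(x)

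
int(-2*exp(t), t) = -2*exp(t) + C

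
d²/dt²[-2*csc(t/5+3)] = 2*(1 - 2/sin(t/5 + 3)^2)/(25*sin(t/5 + 3))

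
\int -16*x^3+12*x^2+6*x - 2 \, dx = -4*x^4 + 4*x^3 + 3*x^2 - 2*x + C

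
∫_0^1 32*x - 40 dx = -24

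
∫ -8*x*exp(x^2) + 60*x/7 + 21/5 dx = 30*x^2/7 + 21*x/5 - 4*exp(x^2) + C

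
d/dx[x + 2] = 1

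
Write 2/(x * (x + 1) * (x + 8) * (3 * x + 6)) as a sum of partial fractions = -1/(504*(x + 8)) + 1/(18*(x + 2)) - 2/(21*(x + 1)) + 1/(24*x)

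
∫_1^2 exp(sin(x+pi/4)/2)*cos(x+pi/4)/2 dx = -exp(sin(pi/4 + 1)/2) + exp(sin(pi/4 + 2)/2)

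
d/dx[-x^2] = -2*x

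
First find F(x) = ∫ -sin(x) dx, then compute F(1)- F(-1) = 0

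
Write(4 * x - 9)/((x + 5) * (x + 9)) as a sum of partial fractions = 45/(4*(x + 9)) - 29/(4*(x + 5))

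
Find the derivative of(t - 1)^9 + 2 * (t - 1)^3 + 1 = 9*t^8 - 72*t^7 + 252*t^6 - 504*t^5 + 630*t^4 - 504*t^3 + 258*t^2 - 84*t + 15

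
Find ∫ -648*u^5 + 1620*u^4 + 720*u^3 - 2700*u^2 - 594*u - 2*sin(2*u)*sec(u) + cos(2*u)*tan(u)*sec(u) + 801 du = -108*u^6 + 324*u^5 + 180*u^4 - 900*u^3 - 297*u^2 + 801*u + cos(2*u)*sec(u) + C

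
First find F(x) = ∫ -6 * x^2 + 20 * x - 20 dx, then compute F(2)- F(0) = -16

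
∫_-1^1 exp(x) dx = E - exp(-1)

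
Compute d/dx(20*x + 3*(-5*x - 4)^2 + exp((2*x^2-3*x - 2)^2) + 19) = 16*x^3*exp(4*x^4 - 12*x^3 + x^2 + 12*x + 4) - 36*x^2*exp(4*x^4 - 12*x^3 + x^2 + 12*x + 4) + 2*x*exp(4*x^4 - 12*x^3 + x^2 + 12*x + 4) + 150*x + 12*exp(4*x^4 - 12*x^3 + x^2 + 12*x + 4) + 140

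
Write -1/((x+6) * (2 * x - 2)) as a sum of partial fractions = 1/(14*(x + 6)) - 1/(14*(x - 1))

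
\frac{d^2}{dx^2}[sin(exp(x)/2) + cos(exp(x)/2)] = sqrt(2)*(-exp(x)*sin((2*exp(x) + pi)/4) + 2*cos((2*exp(x) + pi)/4))*exp(x)/4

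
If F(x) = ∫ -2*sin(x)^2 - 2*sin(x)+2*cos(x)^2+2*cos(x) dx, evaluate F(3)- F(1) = -(cos(1) + sin(1) + 1)^2 + (cos(3) + sin(3) + 1)^2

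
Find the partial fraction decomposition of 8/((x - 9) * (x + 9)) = -4/(9*(x + 9)) + 4/(9*(x - 9))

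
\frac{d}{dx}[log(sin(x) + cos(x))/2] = 1/(2*tan(x + pi/4))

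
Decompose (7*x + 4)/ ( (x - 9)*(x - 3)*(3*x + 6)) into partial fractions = -2/(33*(x + 2)) - 5/(18*(x - 3)) + 67/(198*(x - 9))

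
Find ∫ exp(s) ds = exp(s) + C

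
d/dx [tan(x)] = cos(x)^(-2)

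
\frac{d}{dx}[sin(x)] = cos(x)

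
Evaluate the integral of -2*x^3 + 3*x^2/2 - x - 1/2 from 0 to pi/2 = pi*(-pi^3/8 - pi/2 - 1 + pi^2/4)/4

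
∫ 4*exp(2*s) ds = 2*exp(2*s) + C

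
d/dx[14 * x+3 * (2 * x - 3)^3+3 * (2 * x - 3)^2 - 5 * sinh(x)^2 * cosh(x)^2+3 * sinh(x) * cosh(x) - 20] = 72*x^2 - 192*x - 5*sinh(4*x)/2 + 3*cosh(2*x) + 140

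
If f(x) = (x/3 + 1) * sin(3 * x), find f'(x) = x*cos(3*x) + sin(3*x)/3 + 3*cos(3*x)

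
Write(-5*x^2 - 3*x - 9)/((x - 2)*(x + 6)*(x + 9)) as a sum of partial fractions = -129/(11*(x + 9)) + 57/(8*(x + 6)) - 35/(88*(x - 2))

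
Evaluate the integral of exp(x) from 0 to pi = -1 + exp(pi)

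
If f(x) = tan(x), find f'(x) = cos(x)^(-2)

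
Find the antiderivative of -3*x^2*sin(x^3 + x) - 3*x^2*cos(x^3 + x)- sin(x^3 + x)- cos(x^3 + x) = sqrt(2)*cos(x^3 + x + pi/4) + C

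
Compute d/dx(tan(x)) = cos(x)^(-2)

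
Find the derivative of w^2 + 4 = 2*w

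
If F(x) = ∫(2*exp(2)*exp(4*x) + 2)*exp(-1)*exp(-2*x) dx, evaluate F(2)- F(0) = -E - exp(-5) + exp(-1) + exp(5)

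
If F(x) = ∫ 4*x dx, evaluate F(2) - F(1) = 6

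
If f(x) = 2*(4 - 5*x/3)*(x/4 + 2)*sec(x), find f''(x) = (5*x^2/6 - 5*x^2/(3*cos(x)^2) - 10*x*sin(x)/(3*cos(x)) + 14*x/3 - 28*x/(3*cos(x)^2) - 28*sin(x)/(3*cos(x)) - 53/3 + 32/cos(x)^2)/cos(x)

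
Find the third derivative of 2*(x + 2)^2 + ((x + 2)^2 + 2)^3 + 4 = 120*x^3 + 720*x^2 + 1584*x + 1248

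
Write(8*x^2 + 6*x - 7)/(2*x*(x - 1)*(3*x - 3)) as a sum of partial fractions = 5/(2*(x - 1)) + 7/(6*(x - 1)^2) - 7/(6*x)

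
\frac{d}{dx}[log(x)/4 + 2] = 1/(4*x)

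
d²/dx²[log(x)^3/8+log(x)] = (-3*log(x)^2 + 6*log(x) - 8)/(8*x^2)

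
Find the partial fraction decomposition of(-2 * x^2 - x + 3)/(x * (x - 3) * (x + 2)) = -3/(10*(x + 2)) - 6/(5*(x - 3)) - 1/(2*x)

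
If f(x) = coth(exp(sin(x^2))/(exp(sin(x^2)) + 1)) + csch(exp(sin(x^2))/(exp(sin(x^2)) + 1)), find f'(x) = -2*x*(cosh(exp(sin(x^2))/(exp(sin(x^2)) + 1)) + 1)*exp(sin(x^2))*cos(x^2)/((exp(sin(x^2)) + 1)^2*sinh(exp(sin(x^2))/(exp(sin(x^2)) + 1))^2)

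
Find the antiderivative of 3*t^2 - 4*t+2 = t^3 - 2*t^2 + 2*t + C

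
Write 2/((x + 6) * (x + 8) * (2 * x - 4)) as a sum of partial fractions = 1/(20*(x + 8)) - 1/(16*(x + 6)) + 1/(80*(x - 2))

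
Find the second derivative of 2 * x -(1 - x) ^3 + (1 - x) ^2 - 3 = 6*x - 4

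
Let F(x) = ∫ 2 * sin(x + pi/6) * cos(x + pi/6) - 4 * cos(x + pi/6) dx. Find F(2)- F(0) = -9/4 + (-2 + sin(pi/6 + 2))^2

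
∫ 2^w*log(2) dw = 2^w + C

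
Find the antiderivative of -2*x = -x^2 + C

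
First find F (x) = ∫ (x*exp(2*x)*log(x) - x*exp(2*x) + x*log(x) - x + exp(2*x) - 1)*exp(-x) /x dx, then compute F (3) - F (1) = -exp(-1) + (-1 + log(3))*(-exp(-3) + exp(3)) + E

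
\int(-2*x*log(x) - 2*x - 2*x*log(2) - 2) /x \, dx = -2*(x + 1)*log(2*x) + C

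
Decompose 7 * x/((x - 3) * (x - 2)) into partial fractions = -14/(x - 2) + 21/(x - 3)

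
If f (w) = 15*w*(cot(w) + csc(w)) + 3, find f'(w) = -15*w*cos(w)/sin(w)^2 - 15*w/sin(w)^2 + 15/tan(w) + 15/sin(w)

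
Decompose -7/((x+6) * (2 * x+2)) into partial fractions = 7/(10*(x + 6)) - 7/(10*(x + 1))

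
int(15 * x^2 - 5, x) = 5*x^3 - 5*x + C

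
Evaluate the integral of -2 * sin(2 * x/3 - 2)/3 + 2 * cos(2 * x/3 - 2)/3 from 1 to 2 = -sin(2/3) - cos(4/3) + cos(2/3) + sin(4/3)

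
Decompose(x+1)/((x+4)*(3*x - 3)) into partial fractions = 1/(5*(x + 4)) + 2/(15*(x - 1))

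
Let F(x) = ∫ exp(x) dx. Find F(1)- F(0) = -1 + E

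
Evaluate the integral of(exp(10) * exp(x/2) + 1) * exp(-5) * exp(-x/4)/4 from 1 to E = -exp(21/4) - exp(-5 - E/4) + exp(-21/4) + exp(E/4 + 5)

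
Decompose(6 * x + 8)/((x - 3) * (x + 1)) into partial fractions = -1/(2*(x + 1)) + 13/(2*(x - 3))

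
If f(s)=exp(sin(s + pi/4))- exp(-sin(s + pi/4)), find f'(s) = (exp(2*sin(s + pi/4))*cos(s + pi/4) + cos(s + pi/4))*exp(-sin(s + pi/4))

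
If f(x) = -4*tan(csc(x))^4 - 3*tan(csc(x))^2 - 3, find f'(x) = 2*(8*tan(1/sin(x))^4 + 11*tan(1/sin(x))^2 + 3)*cos(x)*tan(1/sin(x))/sin(x)^2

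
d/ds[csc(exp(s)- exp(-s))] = -(exp(2*s) + 1)*exp(-s)*cos(exp(s) - exp(-s))/sin(exp(s) - exp(-s))^2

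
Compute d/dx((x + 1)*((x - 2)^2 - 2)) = 3*x^2 - 6*x - 2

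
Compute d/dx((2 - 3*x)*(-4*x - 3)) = 24*x + 1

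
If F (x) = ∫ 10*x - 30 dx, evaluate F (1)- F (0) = -25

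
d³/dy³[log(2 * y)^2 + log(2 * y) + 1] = (4*log(y) - 4 + 4*log(2))/y^3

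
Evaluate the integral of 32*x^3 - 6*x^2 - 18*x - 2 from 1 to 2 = 77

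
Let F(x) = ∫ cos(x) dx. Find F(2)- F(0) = sin(2)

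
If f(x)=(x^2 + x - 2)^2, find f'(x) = 4*x^3 + 6*x^2 - 6*x - 4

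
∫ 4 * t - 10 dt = 2*t^2 - 10*t + C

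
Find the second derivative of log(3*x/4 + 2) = -9/(9*x^2 + 48*x + 64)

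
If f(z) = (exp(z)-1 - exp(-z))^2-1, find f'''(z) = (8*exp(4*z) - 2*exp(3*z) - 2*exp(z) - 8)*exp(-2*z)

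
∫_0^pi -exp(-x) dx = -1 + exp(-pi)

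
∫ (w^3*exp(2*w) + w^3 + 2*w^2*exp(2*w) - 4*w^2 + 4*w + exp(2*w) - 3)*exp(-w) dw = 2*(w^3 - w^2 + 2*w - 1)*sinh(w) + C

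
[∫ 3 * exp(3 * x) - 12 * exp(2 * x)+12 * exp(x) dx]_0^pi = 1 + (-2 + exp(pi))^3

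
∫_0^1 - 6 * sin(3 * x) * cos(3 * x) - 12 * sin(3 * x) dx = -9 + (cos(3) + 2)^2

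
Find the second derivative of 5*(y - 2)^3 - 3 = 30*y - 60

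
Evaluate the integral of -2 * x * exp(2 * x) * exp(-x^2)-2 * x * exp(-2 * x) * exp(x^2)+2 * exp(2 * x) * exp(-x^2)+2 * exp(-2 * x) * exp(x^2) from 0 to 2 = 0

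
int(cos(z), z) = sin(z) + C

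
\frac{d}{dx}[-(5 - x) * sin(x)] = x*cos(x) + sin(x) - 5*cos(x)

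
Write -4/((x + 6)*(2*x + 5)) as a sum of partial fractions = -8/(7*(2*x + 5)) + 4/(7*(x + 6))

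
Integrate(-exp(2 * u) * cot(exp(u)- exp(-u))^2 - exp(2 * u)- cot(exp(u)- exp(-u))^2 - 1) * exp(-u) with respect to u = cot(2*sinh(u)) + C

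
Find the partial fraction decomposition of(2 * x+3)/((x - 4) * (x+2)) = 1/(6*(x + 2)) + 11/(6*(x - 4))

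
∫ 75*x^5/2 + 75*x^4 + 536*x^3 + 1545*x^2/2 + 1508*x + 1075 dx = 25*x^6/4 + 15*x^5 + 134*x^4 + 515*x^3/2 + 754*x^2 + 1075*x + C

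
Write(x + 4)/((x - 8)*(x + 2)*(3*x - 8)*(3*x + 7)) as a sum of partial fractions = -1/(31*(3*x + 7)) - 1/(56*(3*x - 8)) + 1/(70*(x + 2)) + 3/(1240*(x - 8))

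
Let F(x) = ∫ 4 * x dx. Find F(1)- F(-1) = 0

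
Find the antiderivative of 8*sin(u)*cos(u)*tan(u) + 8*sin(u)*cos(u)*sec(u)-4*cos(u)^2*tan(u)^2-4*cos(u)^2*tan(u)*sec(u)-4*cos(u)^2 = -4*(sin(u) + 1)*cos(u) + C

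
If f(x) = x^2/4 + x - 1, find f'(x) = x/2 + 1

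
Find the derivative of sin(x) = cos(x)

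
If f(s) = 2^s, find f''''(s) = 2^s*log(2)^4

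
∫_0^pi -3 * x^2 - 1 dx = -pi^3 - pi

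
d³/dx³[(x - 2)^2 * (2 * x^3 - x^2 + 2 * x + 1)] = 120*x^2 - 216*x + 84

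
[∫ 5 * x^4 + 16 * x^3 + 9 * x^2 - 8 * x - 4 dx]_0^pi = (2 + pi)^2*(-pi + pi^3)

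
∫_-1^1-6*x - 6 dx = -12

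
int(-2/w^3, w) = w^(-2) + C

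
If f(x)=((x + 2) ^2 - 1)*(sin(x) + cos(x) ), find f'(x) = sqrt(2)*x^2*cos(x + pi/4) - 2*x*sin(x) + 6*x*cos(x) + sin(x) + 7*cos(x)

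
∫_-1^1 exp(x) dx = E - exp(-1)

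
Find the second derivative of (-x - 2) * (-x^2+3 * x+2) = 6*x - 2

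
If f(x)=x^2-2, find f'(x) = 2*x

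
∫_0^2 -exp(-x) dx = -1 + exp(-2)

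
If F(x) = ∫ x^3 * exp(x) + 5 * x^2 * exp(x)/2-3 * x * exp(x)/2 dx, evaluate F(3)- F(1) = -E/2 + 43*exp(3)/2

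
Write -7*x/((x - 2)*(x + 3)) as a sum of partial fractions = -21/(5*(x + 3)) - 14/(5*(x - 2))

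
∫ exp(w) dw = exp(w) + C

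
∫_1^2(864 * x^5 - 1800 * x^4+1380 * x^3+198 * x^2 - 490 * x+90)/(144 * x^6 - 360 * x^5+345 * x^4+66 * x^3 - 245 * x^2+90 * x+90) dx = -log(130) + log(3034)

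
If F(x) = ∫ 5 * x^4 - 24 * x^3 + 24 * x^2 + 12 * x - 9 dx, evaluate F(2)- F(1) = 6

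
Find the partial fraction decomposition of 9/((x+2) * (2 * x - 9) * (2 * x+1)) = -3/(5*(2*x + 1)) + 9/(65*(2*x - 9)) + 3/(13*(x + 2))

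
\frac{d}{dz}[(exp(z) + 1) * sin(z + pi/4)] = sqrt(2)*exp(z)*cos(z) + cos(z + pi/4)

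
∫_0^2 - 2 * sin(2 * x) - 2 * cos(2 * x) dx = -1 + cos(4) - sin(4)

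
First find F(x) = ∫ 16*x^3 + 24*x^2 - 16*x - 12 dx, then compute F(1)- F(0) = -8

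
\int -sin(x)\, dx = cos(x) + C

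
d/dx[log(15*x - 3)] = 5/(5*x - 1)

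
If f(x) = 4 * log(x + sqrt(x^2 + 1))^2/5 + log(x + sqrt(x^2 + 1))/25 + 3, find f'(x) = (40*x*log(x + sqrt(x^2 + 1)) + x + 40*sqrt(x^2 + 1)*log(x + sqrt(x^2 + 1)) + sqrt(x^2 + 1))/(25*x^2 + 25*x*sqrt(x^2 + 1) + 25)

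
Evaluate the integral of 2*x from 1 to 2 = 3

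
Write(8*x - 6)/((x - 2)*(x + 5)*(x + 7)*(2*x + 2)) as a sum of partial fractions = 31/(108*(x + 7)) - 23/(56*(x + 5)) + 7/(72*(x + 1)) + 5/(189*(x - 2))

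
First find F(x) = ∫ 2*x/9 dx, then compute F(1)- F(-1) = 0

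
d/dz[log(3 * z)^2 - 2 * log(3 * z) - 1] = (2*log(z) - 2 + 2*log(3))/z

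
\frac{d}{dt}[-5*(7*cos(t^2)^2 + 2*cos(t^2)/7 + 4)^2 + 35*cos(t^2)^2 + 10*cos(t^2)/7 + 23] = 5*t*(10*sin(t^2) + 9612*sin(2*t^2)/49 + 6*sin(3*t^2) + 49*sin(4*t^2))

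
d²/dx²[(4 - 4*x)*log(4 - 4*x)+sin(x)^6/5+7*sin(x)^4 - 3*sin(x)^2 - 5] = (-36*x*sin(x)^6 - 530*x*sin(x)^4 + 480*x*sin(x)^2 - 30*x + 36*sin(x)^6 + 530*sin(x)^4 - 480*sin(x)^2 + 10)/(5*x - 5)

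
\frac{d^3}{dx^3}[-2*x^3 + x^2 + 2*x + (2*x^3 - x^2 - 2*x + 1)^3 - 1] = 4032*x^6 - 4032*x^5 - 3780*x^4 + 4200*x^3 + 360*x^2 - 792*x + 48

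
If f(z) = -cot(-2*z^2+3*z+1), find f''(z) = 2*(-16*z^2*cos(-2*z^2 + 3*z + 1)/sin(-2*z^2 + 3*z + 1) + 24*z*cos(-2*z^2 + 3*z + 1)/sin(-2*z^2 + 3*z + 1) - 2 - 9*cos(-2*z^2 + 3*z + 1)/sin(-2*z^2 + 3*z + 1))/sin(-2*z^2 + 3*z + 1)^2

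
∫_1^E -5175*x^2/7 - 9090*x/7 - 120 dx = (-23*E/7 - 8)*(15*E + 75*exp(2)) + 7110/7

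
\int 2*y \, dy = y^2 + C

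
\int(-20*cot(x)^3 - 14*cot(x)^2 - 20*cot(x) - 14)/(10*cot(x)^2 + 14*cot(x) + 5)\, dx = log((10*cot(x) + 7)^2 + 1) + C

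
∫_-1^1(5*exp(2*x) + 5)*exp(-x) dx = -10*exp(-1) + 10*E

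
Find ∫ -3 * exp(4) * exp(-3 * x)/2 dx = exp(4 - 3*x)/2 + C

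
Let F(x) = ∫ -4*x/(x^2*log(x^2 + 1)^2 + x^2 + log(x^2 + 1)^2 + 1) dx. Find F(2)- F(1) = -2*acot(log(2)) + 2*acot(log(5))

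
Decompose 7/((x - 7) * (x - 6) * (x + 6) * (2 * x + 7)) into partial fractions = 8/(285*(2*x + 7)) - 7/(780*(x + 6)) - 7/(228*(x - 6)) + 1/(39*(x - 7))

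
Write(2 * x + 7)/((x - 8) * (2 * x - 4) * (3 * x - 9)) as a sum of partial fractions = 11/(36*(x - 2)) - 13/(30*(x - 3)) + 23/(180*(x - 8))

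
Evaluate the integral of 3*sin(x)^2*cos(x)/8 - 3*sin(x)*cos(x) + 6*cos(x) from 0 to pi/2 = 37/8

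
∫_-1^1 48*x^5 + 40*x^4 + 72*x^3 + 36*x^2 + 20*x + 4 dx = 48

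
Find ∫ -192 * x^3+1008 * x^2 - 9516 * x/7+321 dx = -48*x^4 + 336*x^3 - 4758*x^2/7 + 321*x + C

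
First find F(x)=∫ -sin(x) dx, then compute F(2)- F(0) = -1 + cos(2)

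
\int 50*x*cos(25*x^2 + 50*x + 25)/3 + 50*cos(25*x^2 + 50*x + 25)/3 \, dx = sin(25*(x + 1)^2)/3 + C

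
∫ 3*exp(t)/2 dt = 3*exp(t)/2 + C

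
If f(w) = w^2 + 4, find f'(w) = 2*w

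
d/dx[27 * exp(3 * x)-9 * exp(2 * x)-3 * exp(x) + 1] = 81*exp(3*x) - 18*exp(2*x) - 3*exp(x)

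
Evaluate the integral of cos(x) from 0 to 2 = sin(2)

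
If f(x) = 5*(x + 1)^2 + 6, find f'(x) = 10*x + 10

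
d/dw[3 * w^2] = 6*w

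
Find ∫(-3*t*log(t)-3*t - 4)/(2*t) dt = -(3*t + 4)*log(t)/2 + C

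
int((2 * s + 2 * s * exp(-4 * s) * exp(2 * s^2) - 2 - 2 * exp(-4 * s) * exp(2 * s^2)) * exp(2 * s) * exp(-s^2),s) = 2*sinh(s*(s - 2)) + C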